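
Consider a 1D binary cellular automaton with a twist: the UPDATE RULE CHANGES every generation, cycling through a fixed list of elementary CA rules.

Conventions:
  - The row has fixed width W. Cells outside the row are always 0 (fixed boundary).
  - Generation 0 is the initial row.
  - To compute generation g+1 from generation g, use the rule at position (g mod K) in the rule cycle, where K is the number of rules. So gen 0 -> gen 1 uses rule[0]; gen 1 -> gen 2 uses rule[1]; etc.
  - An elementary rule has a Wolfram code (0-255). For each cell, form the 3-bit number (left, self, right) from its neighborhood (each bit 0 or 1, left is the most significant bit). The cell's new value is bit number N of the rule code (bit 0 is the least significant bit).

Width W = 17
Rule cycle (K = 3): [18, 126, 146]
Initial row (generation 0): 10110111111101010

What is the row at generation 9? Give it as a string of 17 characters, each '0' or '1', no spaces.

Gen 0: 10110111111101010
Gen 1 (rule 18): 00000000000000001
Gen 2 (rule 126): 00000000000000011
Gen 3 (rule 146): 00000000000000100
Gen 4 (rule 18): 00000000000001010
Gen 5 (rule 126): 00000000000011111
Gen 6 (rule 146): 00000000000101110
Gen 7 (rule 18): 00000000001000001
Gen 8 (rule 126): 00000000011100011
Gen 9 (rule 146): 00000000101010100

Answer: 00000000101010100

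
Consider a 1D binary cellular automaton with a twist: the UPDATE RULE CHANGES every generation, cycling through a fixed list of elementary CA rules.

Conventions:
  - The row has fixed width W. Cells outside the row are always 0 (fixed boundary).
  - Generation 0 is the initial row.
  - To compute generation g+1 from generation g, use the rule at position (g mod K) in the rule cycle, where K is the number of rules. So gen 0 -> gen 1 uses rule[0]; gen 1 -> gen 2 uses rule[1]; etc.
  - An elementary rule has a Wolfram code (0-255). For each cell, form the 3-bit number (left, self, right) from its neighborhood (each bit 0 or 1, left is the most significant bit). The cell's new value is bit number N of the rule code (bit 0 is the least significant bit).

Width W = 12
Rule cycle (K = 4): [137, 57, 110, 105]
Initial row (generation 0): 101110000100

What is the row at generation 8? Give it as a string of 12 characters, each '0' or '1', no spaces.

Answer: 101011011000

Derivation:
Gen 0: 101110000100
Gen 1 (rule 137): 001100110001
Gen 2 (rule 57): 101010101100
Gen 3 (rule 110): 111111111100
Gen 4 (rule 105): 100000000101
Gen 5 (rule 137): 001111110000
Gen 6 (rule 57): 101000001111
Gen 7 (rule 110): 111000011001
Gen 8 (rule 105): 101011011000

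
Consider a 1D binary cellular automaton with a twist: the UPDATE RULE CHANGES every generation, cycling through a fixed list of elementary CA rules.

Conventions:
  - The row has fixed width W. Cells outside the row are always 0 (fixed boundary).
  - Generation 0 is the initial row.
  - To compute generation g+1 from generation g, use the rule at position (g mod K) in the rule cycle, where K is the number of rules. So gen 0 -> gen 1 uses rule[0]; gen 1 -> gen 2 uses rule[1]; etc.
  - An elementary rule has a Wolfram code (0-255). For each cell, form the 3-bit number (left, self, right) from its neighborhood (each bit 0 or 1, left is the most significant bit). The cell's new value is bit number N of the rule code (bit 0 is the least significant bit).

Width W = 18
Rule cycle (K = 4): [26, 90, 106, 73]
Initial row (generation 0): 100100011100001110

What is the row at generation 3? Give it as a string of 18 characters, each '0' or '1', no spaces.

Answer: 101001100111000010

Derivation:
Gen 0: 100100011100001110
Gen 1 (rule 26): 011010110010011001
Gen 2 (rule 90): 111000111101111110
Gen 3 (rule 106): 101001100111000010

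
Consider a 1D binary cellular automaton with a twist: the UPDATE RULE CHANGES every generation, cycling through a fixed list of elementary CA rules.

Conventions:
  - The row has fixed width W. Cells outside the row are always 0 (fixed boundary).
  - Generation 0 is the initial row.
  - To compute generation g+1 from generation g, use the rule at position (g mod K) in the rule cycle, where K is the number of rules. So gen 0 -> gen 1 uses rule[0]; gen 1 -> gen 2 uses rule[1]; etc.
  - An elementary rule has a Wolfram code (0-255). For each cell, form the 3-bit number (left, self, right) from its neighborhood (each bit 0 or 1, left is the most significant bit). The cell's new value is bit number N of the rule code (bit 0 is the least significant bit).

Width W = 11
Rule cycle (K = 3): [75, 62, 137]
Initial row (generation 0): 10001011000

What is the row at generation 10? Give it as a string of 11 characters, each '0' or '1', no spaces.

Gen 0: 10001011000
Gen 1 (rule 75): 00110011011
Gen 2 (rule 62): 01101110110
Gen 3 (rule 137): 01001100100
Gen 4 (rule 75): 10011101001
Gen 5 (rule 62): 11110011111
Gen 6 (rule 137): 11100011110
Gen 7 (rule 75): 10101110010
Gen 8 (rule 62): 11111001111
Gen 9 (rule 137): 11110001110
Gen 10 (rule 75): 10010111010

Answer: 10010111010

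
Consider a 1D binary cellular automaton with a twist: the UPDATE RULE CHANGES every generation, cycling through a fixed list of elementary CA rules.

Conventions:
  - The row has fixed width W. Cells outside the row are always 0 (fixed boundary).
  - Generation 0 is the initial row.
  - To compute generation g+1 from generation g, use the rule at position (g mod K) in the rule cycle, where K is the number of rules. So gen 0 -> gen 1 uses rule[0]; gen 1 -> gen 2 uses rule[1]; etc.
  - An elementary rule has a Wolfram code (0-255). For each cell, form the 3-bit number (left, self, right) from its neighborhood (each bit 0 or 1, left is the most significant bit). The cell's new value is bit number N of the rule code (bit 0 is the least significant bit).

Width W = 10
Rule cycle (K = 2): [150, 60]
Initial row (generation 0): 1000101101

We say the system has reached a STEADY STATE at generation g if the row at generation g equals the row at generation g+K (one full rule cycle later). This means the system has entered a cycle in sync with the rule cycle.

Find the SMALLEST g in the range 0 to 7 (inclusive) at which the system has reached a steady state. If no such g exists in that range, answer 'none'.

Answer: none

Derivation:
Gen 0: 1000101101
Gen 1 (rule 150): 1101100001
Gen 2 (rule 60): 1011010001
Gen 3 (rule 150): 1000011011
Gen 4 (rule 60): 1100010110
Gen 5 (rule 150): 0010110001
Gen 6 (rule 60): 0011101001
Gen 7 (rule 150): 0101001111
Gen 8 (rule 60): 0111101000
Gen 9 (rule 150): 1011001100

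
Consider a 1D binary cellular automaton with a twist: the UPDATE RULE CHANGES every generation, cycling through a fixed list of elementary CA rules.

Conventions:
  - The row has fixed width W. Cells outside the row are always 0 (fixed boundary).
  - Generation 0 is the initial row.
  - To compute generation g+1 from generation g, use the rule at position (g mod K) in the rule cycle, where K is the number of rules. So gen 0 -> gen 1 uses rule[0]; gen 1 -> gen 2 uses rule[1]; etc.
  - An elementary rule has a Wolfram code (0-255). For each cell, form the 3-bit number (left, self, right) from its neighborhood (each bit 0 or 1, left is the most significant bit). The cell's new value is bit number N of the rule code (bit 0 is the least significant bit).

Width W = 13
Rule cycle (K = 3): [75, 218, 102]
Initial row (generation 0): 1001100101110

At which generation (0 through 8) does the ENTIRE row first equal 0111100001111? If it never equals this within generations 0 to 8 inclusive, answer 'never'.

Answer: 5

Derivation:
Gen 0: 1001100101110
Gen 1 (rule 75): 0011101001010
Gen 2 (rule 218): 0111100110001
Gen 3 (rule 102): 1000101010011
Gen 4 (rule 75): 0011000000111
Gen 5 (rule 218): 0111100001111
Gen 6 (rule 102): 1000100010001
Gen 7 (rule 75): 0011001100110
Gen 8 (rule 218): 0111111111111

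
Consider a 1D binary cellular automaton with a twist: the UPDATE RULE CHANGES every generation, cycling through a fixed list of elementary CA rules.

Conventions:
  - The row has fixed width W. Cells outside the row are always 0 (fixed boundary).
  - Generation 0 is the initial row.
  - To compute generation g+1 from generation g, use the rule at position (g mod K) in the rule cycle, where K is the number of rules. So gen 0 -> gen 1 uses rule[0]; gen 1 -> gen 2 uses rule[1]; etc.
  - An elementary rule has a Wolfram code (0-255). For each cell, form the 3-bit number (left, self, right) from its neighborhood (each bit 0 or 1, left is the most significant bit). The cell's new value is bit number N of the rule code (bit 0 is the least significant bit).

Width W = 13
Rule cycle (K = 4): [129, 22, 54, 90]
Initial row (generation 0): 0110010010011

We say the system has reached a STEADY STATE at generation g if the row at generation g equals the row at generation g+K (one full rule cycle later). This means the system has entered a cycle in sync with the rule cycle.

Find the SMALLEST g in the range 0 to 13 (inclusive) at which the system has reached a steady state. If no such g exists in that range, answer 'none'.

Answer: 2

Derivation:
Gen 0: 0110010010011
Gen 1 (rule 129): 0000000000000
Gen 2 (rule 22): 0000000000000
Gen 3 (rule 54): 0000000000000
Gen 4 (rule 90): 0000000000000
Gen 5 (rule 129): 1111111111111
Gen 6 (rule 22): 0000000000000
Gen 7 (rule 54): 0000000000000
Gen 8 (rule 90): 0000000000000
Gen 9 (rule 129): 1111111111111
Gen 10 (rule 22): 0000000000000
Gen 11 (rule 54): 0000000000000
Gen 12 (rule 90): 0000000000000
Gen 13 (rule 129): 1111111111111
Gen 14 (rule 22): 0000000000000
Gen 15 (rule 54): 0000000000000
Gen 16 (rule 90): 0000000000000
Gen 17 (rule 129): 1111111111111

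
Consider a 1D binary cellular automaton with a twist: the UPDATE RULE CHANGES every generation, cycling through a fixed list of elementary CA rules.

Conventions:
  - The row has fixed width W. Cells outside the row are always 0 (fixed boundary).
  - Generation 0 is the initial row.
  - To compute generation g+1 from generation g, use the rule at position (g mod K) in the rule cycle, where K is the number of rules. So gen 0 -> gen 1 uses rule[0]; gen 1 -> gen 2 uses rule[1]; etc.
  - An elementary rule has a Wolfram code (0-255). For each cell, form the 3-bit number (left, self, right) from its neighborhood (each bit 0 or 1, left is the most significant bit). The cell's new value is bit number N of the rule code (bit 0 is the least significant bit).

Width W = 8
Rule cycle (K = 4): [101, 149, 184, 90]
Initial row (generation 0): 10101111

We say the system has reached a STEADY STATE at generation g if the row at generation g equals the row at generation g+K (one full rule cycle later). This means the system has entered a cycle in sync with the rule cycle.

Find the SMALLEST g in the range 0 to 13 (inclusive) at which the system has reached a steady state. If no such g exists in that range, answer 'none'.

Answer: 11

Derivation:
Gen 0: 10101111
Gen 1 (rule 101): 11110001
Gen 2 (rule 149): 01101101
Gen 3 (rule 184): 01011010
Gen 4 (rule 90): 10011001
Gen 5 (rule 101): 10001001
Gen 6 (rule 149): 11101101
Gen 7 (rule 184): 11011010
Gen 8 (rule 90): 11011001
Gen 9 (rule 101): 01101001
Gen 10 (rule 149): 00001101
Gen 11 (rule 184): 00001010
Gen 12 (rule 90): 00010001
Gen 13 (rule 101): 11010101
Gen 14 (rule 149): 00010101
Gen 15 (rule 184): 00001010
Gen 16 (rule 90): 00010001
Gen 17 (rule 101): 11010101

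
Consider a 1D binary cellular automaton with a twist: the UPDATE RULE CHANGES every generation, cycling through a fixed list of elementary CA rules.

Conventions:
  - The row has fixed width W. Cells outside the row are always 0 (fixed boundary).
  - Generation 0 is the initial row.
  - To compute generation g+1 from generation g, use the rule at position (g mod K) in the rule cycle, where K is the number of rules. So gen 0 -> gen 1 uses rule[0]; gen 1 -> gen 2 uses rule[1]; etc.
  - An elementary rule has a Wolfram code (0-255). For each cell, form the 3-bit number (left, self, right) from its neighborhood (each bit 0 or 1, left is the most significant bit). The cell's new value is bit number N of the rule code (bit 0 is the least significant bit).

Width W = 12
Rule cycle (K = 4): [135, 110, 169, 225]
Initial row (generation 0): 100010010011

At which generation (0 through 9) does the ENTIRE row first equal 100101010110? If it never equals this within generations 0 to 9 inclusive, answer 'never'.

Answer: 8

Derivation:
Gen 0: 100010010011
Gen 1 (rule 135): 101110110100
Gen 2 (rule 110): 111011111100
Gen 3 (rule 169): 110111111001
Gen 4 (rule 225): 011011111000
Gen 5 (rule 135): 100001110011
Gen 6 (rule 110): 100011010111
Gen 7 (rule 169): 001010101110
Gen 8 (rule 225): 100101010110
Gen 9 (rule 135): 101101010000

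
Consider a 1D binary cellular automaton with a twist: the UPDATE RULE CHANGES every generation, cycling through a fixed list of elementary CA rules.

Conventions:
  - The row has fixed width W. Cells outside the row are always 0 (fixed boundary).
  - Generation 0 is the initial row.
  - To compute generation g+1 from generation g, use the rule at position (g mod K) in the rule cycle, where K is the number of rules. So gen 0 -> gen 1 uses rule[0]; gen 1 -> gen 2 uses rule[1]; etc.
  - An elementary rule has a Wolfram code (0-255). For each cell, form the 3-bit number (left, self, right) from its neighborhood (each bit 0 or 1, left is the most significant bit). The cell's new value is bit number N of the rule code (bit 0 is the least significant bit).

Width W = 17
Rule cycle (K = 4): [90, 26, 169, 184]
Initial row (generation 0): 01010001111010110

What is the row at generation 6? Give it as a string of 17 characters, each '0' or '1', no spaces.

Gen 0: 01010001111010110
Gen 1 (rule 90): 10001011001000111
Gen 2 (rule 26): 01010010110101100
Gen 3 (rule 169): 00100001101011001
Gen 4 (rule 184): 00010001010110100
Gen 5 (rule 90): 00101010000110010
Gen 6 (rule 26): 01000001001101101

Answer: 01000001001101101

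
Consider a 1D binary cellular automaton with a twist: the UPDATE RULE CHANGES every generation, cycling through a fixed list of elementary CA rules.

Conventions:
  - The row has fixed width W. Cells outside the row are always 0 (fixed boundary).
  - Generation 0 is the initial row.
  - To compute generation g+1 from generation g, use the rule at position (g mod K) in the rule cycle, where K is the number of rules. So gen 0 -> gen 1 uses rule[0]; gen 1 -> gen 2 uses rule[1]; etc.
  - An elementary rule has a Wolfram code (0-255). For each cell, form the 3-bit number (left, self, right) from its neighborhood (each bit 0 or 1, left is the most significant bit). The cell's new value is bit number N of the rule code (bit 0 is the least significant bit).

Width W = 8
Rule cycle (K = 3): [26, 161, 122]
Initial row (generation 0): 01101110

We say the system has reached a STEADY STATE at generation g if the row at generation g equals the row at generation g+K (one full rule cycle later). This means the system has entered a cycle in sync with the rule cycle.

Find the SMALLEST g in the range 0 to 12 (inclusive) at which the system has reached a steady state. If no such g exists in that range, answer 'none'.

Gen 0: 01101110
Gen 1 (rule 26): 11001001
Gen 2 (rule 161): 00000000
Gen 3 (rule 122): 00000000
Gen 4 (rule 26): 00000000
Gen 5 (rule 161): 11111111
Gen 6 (rule 122): 10000001
Gen 7 (rule 26): 01000010
Gen 8 (rule 161): 00011000
Gen 9 (rule 122): 00111100
Gen 10 (rule 26): 01100010
Gen 11 (rule 161): 00001000
Gen 12 (rule 122): 00010100
Gen 13 (rule 26): 00100010
Gen 14 (rule 161): 10001000
Gen 15 (rule 122): 01010100

Answer: none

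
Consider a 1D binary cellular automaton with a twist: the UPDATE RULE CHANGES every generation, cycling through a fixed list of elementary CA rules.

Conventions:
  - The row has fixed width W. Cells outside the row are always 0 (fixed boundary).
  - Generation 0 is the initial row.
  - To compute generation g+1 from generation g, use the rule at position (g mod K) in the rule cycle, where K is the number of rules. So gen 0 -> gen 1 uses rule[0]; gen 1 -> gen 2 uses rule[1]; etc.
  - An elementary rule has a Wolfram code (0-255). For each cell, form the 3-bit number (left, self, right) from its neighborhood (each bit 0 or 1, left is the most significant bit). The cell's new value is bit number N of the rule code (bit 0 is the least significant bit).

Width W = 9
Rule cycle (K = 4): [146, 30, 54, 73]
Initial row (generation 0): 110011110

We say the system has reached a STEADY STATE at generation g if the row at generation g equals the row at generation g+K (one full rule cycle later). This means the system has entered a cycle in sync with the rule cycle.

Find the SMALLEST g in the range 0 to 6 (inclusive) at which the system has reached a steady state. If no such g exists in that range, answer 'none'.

Answer: none

Derivation:
Gen 0: 110011110
Gen 1 (rule 146): 001101101
Gen 2 (rule 30): 011001001
Gen 3 (rule 54): 100111111
Gen 4 (rule 73): 000100001
Gen 5 (rule 146): 001010010
Gen 6 (rule 30): 011011111
Gen 7 (rule 54): 100100000
Gen 8 (rule 73): 000001111
Gen 9 (rule 146): 000010110
Gen 10 (rule 30): 000110101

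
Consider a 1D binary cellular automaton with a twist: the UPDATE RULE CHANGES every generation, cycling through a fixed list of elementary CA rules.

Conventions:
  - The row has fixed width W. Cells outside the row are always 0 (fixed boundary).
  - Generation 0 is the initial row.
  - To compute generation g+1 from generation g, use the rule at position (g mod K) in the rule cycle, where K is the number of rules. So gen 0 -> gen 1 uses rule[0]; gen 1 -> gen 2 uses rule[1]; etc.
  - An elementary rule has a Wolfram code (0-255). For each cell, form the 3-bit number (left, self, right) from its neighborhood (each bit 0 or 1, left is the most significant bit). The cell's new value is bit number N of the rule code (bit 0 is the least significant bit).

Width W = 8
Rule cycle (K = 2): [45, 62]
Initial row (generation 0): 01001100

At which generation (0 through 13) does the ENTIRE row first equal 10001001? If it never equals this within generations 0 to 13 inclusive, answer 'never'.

Gen 0: 01001100
Gen 1 (rule 45): 01001001
Gen 2 (rule 62): 11111111
Gen 3 (rule 45): 10000000
Gen 4 (rule 62): 11000000
Gen 5 (rule 45): 10011111
Gen 6 (rule 62): 11110000
Gen 7 (rule 45): 10000111
Gen 8 (rule 62): 11001100
Gen 9 (rule 45): 10001001
Gen 10 (rule 62): 11011111
Gen 11 (rule 45): 10110000
Gen 12 (rule 62): 11101000
Gen 13 (rule 45): 10011011

Answer: 9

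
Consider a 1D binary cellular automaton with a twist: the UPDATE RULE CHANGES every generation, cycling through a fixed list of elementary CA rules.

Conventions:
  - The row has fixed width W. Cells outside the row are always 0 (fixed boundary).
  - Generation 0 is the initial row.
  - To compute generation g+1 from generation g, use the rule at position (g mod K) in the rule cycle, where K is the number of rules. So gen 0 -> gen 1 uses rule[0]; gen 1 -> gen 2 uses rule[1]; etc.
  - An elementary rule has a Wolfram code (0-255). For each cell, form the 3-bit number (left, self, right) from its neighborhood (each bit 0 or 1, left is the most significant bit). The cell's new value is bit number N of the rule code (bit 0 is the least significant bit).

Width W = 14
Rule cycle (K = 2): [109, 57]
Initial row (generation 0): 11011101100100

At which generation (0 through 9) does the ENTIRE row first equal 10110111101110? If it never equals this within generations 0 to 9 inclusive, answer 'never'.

Gen 0: 11011101100100
Gen 1 (rule 109): 11110111100101
Gen 2 (rule 57): 10001100010010
Gen 3 (rule 109): 10101101010010
Gen 4 (rule 57): 01011010101001
Gen 5 (rule 109): 01111111111001
Gen 6 (rule 57): 01000000000100
Gen 7 (rule 109): 01011111110101
Gen 8 (rule 57): 00110000001010
Gen 9 (rule 109): 10110111101110

Answer: 9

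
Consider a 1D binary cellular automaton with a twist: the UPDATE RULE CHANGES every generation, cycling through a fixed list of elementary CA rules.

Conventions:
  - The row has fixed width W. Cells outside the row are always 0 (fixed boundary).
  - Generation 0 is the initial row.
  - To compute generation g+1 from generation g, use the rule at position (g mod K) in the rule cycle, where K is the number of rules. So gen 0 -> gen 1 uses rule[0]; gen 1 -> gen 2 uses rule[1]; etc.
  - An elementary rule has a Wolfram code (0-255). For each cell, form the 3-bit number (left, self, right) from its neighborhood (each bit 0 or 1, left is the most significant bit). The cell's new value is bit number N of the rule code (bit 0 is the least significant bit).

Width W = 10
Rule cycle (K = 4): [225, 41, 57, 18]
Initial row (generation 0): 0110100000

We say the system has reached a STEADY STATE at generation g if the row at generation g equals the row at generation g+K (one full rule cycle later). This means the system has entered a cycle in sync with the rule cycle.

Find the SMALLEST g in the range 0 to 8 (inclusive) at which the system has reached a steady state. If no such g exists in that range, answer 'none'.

Answer: 8

Derivation:
Gen 0: 0110100000
Gen 1 (rule 225): 0011001111
Gen 2 (rule 41): 1010001000
Gen 3 (rule 57): 0101100111
Gen 4 (rule 18): 1000011000
Gen 5 (rule 225): 0011001011
Gen 6 (rule 41): 1010000110
Gen 7 (rule 57): 0101110101
Gen 8 (rule 18): 1000000000
Gen 9 (rule 225): 0011111111
Gen 10 (rule 41): 1010000000
Gen 11 (rule 57): 0101111111
Gen 12 (rule 18): 1000000000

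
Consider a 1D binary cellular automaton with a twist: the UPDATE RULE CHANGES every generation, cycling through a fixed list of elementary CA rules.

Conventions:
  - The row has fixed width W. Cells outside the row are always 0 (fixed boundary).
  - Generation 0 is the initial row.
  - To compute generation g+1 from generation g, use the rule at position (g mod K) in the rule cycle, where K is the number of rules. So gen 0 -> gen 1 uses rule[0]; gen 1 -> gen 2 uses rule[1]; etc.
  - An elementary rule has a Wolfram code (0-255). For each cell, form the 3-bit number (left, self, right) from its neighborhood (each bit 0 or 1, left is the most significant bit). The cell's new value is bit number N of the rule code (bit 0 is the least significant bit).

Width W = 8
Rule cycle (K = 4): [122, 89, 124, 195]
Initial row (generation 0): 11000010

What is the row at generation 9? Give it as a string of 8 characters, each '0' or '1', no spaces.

Gen 0: 11000010
Gen 1 (rule 122): 11100101
Gen 2 (rule 89): 10110000
Gen 3 (rule 124): 11111000
Gen 4 (rule 195): 01111011
Gen 5 (rule 122): 11001111
Gen 6 (rule 89): 11101001
Gen 7 (rule 124): 10111101
Gen 8 (rule 195): 00011100
Gen 9 (rule 122): 00110110

Answer: 00110110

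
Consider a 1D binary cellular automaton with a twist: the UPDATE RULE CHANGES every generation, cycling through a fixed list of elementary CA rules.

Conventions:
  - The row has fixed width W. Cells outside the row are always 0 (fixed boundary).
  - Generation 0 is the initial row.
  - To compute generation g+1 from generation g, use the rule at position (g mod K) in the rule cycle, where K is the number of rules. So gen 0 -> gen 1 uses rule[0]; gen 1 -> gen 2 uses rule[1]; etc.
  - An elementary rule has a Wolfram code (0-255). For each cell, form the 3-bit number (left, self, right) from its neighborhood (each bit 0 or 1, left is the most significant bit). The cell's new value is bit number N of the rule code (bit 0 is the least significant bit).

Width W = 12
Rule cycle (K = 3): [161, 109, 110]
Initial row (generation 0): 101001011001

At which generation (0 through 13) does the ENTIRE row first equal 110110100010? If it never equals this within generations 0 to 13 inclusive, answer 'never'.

Gen 0: 101001011001
Gen 1 (rule 161): 010000100000
Gen 2 (rule 109): 010110101111
Gen 3 (rule 110): 111111111001
Gen 4 (rule 161): 011111110000
Gen 5 (rule 109): 010000010111
Gen 6 (rule 110): 110000111101
Gen 7 (rule 161): 000110011010
Gen 8 (rule 109): 110110011110
Gen 9 (rule 110): 111110110010
Gen 10 (rule 161): 011101000000
Gen 11 (rule 109): 010111011111
Gen 12 (rule 110): 111101110001
Gen 13 (rule 161): 011010100100

Answer: never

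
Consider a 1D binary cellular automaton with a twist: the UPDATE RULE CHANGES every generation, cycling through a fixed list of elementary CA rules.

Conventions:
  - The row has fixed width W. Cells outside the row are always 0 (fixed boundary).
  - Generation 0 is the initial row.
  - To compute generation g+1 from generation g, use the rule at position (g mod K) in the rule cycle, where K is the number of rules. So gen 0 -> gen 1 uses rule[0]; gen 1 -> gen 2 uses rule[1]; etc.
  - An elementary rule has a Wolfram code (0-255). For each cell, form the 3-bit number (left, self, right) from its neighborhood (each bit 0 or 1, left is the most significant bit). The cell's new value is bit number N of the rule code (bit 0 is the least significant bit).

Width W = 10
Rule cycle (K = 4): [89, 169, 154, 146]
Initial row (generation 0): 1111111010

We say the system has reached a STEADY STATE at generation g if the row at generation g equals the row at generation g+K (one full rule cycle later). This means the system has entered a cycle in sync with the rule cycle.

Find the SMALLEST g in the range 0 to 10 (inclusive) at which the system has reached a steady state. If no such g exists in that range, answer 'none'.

Answer: none

Derivation:
Gen 0: 1111111010
Gen 1 (rule 89): 1000001001
Gen 2 (rule 169): 0011100000
Gen 3 (rule 154): 0111010000
Gen 4 (rule 146): 1010001000
Gen 5 (rule 89): 0001100111
Gen 6 (rule 169): 1101000110
Gen 7 (rule 154): 1000101101
Gen 8 (rule 146): 0101000000
Gen 9 (rule 89): 0000111111
Gen 10 (rule 169): 1110111110
Gen 11 (rule 154): 1100111101
Gen 12 (rule 146): 0011011000
Gen 13 (rule 89): 1011011111
Gen 14 (rule 169): 0110111110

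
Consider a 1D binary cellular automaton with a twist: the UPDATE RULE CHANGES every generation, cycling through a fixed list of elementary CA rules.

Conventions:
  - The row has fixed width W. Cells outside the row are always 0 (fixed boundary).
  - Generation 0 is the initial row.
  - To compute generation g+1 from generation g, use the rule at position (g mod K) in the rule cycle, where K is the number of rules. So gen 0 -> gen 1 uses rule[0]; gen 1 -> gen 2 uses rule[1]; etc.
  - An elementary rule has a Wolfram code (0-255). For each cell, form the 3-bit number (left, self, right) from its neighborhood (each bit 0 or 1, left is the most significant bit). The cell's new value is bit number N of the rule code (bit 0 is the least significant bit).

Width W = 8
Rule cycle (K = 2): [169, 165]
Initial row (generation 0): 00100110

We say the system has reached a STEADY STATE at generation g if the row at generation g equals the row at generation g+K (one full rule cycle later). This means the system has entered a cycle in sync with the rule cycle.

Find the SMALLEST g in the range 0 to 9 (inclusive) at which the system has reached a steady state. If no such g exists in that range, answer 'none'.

Answer: none

Derivation:
Gen 0: 00100110
Gen 1 (rule 169): 10000100
Gen 2 (rule 165): 10110101
Gen 3 (rule 169): 01101010
Gen 4 (rule 165): 00011110
Gen 5 (rule 169): 11011100
Gen 6 (rule 165): 00101001
Gen 7 (rule 169): 10010000
Gen 8 (rule 165): 10010111
Gen 9 (rule 169): 00001110
Gen 10 (rule 165): 11100100
Gen 11 (rule 169): 11000001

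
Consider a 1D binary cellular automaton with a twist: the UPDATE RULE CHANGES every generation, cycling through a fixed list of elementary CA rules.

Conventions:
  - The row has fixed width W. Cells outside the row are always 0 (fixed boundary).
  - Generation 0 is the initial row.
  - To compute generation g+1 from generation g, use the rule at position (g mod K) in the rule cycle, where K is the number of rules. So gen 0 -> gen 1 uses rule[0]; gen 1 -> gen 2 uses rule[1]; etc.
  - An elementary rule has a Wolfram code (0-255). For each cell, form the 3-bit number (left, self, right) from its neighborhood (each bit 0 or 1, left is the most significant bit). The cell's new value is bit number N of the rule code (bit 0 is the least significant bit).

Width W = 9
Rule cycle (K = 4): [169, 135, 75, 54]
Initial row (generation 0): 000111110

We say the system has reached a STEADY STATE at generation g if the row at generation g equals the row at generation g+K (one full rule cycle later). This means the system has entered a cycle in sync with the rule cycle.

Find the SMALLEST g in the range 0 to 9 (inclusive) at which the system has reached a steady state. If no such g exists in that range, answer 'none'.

Gen 0: 000111110
Gen 1 (rule 169): 110111100
Gen 2 (rule 135): 000011001
Gen 3 (rule 75): 111111010
Gen 4 (rule 54): 000000111
Gen 5 (rule 169): 111110110
Gen 6 (rule 135): 011100000
Gen 7 (rule 75): 110101111
Gen 8 (rule 54): 001110000
Gen 9 (rule 169): 101100111
Gen 10 (rule 135): 100001010
Gen 11 (rule 75): 001110000
Gen 12 (rule 54): 010001000
Gen 13 (rule 169): 000100011

Answer: none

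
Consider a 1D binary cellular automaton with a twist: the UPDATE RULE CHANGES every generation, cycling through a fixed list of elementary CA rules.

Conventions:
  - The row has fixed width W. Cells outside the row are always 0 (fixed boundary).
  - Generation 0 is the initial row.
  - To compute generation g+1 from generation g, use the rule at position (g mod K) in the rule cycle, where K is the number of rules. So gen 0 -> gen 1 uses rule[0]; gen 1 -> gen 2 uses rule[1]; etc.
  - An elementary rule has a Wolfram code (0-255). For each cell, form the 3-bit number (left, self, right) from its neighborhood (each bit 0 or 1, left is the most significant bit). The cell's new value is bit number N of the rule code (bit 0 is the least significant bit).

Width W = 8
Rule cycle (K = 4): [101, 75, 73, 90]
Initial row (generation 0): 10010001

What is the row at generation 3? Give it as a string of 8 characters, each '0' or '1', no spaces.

Gen 0: 10010001
Gen 1 (rule 101): 10010101
Gen 2 (rule 75): 00100000
Gen 3 (rule 73): 10001111

Answer: 10001111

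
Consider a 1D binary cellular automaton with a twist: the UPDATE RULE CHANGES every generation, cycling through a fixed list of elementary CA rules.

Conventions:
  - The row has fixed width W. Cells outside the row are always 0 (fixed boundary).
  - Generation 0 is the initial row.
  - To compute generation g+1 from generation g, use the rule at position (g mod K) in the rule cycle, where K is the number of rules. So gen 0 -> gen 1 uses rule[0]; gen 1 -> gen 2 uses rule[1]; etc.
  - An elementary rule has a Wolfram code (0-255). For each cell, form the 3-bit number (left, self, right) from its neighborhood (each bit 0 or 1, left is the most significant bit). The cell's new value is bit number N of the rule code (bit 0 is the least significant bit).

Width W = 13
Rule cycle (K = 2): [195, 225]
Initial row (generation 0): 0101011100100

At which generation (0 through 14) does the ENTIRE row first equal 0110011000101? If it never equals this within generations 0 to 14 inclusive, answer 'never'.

Gen 0: 0101011100100
Gen 1 (rule 195): 1000001101001
Gen 2 (rule 225): 0011100110000
Gen 3 (rule 195): 1101101010111
Gen 4 (rule 225): 0110110101011
Gen 5 (rule 195): 1010010000001
Gen 6 (rule 225): 0100000111100
Gen 7 (rule 195): 1001111011101
Gen 8 (rule 225): 0000111101110
Gen 9 (rule 195): 1111011100110
Gen 10 (rule 225): 0111101100010
Gen 11 (rule 195): 1011100101100
Gen 12 (rule 225): 0101100010101
Gen 13 (rule 195): 1000101100000
Gen 14 (rule 225): 0010010101111

Answer: never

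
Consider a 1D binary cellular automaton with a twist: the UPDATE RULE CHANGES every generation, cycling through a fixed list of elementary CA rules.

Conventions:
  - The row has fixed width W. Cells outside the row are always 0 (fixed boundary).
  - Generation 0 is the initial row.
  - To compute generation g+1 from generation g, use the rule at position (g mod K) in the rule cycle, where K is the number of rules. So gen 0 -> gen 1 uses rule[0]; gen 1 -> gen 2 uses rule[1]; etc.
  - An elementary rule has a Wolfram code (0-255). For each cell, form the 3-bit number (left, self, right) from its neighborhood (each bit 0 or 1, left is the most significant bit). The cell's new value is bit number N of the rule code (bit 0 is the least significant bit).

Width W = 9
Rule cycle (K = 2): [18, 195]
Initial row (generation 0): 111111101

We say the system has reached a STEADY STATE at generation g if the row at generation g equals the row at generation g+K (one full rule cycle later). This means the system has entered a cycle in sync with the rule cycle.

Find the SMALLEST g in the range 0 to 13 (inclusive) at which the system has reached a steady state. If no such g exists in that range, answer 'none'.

Answer: 1

Derivation:
Gen 0: 111111101
Gen 1 (rule 18): 000000000
Gen 2 (rule 195): 111111111
Gen 3 (rule 18): 000000000
Gen 4 (rule 195): 111111111
Gen 5 (rule 18): 000000000
Gen 6 (rule 195): 111111111
Gen 7 (rule 18): 000000000
Gen 8 (rule 195): 111111111
Gen 9 (rule 18): 000000000
Gen 10 (rule 195): 111111111
Gen 11 (rule 18): 000000000
Gen 12 (rule 195): 111111111
Gen 13 (rule 18): 000000000
Gen 14 (rule 195): 111111111
Gen 15 (rule 18): 000000000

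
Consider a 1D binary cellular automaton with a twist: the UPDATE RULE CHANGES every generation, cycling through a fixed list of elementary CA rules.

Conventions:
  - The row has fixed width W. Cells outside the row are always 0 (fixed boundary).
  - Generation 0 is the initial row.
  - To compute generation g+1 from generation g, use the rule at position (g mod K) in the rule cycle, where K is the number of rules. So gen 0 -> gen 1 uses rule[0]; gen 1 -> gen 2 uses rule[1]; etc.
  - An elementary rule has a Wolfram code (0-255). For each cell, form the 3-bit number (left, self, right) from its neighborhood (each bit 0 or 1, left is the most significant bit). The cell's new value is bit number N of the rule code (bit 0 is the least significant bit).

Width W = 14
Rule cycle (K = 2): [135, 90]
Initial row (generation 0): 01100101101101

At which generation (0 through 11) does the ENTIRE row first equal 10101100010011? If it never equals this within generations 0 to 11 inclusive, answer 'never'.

Gen 0: 01100101101101
Gen 1 (rule 135): 10001100000001
Gen 2 (rule 90): 01011110000010
Gen 3 (rule 135): 11001100111110
Gen 4 (rule 90): 11111111100011
Gen 5 (rule 135): 01111111001100
Gen 6 (rule 90): 11000001111110
Gen 7 (rule 135): 00011110111100
Gen 8 (rule 90): 00110010100110
Gen 9 (rule 135): 11000110101000
Gen 10 (rule 90): 11101110000100
Gen 11 (rule 135): 01000100111101

Answer: never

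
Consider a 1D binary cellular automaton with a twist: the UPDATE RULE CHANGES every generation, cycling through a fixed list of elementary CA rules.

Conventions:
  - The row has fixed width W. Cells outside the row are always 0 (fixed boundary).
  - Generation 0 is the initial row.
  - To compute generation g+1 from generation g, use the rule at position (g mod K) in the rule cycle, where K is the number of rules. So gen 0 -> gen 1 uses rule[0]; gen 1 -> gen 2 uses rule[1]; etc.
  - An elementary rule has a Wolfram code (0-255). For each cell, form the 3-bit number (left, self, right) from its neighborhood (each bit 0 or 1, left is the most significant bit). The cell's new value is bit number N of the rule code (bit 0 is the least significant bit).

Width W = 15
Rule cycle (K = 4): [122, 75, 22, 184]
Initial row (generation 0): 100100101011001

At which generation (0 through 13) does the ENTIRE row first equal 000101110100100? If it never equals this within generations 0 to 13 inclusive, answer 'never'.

Gen 0: 100100101011001
Gen 1 (rule 122): 011011010111110
Gen 2 (rule 75): 111011000100010
Gen 3 (rule 22): 000000101110111
Gen 4 (rule 184): 000000011101110
Gen 5 (rule 122): 000000110111011
Gen 6 (rule 75): 111111110101011
Gen 7 (rule 22): 000000000101000
Gen 8 (rule 184): 000000000010100
Gen 9 (rule 122): 000000000101010
Gen 10 (rule 75): 111111111000000
Gen 11 (rule 22): 000000000100000
Gen 12 (rule 184): 000000000010000
Gen 13 (rule 122): 000000000101000

Answer: never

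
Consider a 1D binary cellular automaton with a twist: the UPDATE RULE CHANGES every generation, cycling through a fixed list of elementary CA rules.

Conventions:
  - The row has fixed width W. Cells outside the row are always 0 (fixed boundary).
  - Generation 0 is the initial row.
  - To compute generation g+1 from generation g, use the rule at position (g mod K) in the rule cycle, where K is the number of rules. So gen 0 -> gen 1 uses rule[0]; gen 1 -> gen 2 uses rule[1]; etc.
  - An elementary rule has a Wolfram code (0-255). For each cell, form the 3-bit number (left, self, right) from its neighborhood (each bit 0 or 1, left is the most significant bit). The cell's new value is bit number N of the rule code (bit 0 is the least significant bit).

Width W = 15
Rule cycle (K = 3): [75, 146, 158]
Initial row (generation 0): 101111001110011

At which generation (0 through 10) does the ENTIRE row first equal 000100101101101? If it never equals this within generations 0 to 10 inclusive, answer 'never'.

Answer: never

Derivation:
Gen 0: 101111001110011
Gen 1 (rule 75): 001001011010111
Gen 2 (rule 146): 010110000000010
Gen 3 (rule 158): 110101000000111
Gen 4 (rule 75): 110000011111101
Gen 5 (rule 146): 001000101111000
Gen 6 (rule 158): 011101101110100
Gen 7 (rule 75): 110101101010001
Gen 8 (rule 146): 000000000001010
Gen 9 (rule 158): 000000000011011
Gen 10 (rule 75): 111111111111011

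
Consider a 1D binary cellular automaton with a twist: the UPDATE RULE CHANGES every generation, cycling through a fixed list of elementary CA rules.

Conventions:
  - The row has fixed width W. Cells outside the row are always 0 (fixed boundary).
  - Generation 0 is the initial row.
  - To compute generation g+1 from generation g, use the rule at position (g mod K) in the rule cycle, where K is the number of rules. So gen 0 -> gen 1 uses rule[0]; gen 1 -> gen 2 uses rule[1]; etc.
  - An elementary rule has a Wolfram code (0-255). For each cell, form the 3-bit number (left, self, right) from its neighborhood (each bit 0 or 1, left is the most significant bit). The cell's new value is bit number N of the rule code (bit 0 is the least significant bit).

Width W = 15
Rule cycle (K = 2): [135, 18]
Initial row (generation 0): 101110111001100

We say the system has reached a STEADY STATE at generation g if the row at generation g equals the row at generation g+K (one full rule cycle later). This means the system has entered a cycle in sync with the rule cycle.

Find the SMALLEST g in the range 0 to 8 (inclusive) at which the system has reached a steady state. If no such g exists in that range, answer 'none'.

Gen 0: 101110111001100
Gen 1 (rule 135): 100100010010001
Gen 2 (rule 18): 011010101101010
Gen 3 (rule 135): 100010100001010
Gen 4 (rule 18): 010100010010001
Gen 5 (rule 135): 110101110110111
Gen 6 (rule 18): 000000000000000
Gen 7 (rule 135): 111111111111111
Gen 8 (rule 18): 000000000000000
Gen 9 (rule 135): 111111111111111
Gen 10 (rule 18): 000000000000000

Answer: 6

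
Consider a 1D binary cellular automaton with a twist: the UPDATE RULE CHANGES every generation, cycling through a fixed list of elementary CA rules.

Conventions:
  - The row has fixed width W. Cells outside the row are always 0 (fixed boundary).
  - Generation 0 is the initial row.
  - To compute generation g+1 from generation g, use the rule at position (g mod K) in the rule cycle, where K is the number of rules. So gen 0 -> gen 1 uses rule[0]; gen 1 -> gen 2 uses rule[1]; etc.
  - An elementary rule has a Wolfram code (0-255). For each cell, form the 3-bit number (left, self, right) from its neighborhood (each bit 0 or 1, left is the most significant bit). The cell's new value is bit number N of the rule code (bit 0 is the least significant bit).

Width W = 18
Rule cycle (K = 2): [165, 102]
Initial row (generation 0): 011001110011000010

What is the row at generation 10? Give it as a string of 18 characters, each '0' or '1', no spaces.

Gen 0: 011001110011000010
Gen 1 (rule 165): 000000100000011010
Gen 2 (rule 102): 000001100000101110
Gen 3 (rule 165): 111100001110110100
Gen 4 (rule 102): 000100010011011100
Gen 5 (rule 165): 110101010000101001
Gen 6 (rule 102): 011111110001111011
Gen 7 (rule 165): 001111100100110100
Gen 8 (rule 102): 010000101101011100
Gen 9 (rule 165): 010110110011101001
Gen 10 (rule 102): 111011010100111011

Answer: 111011010100111011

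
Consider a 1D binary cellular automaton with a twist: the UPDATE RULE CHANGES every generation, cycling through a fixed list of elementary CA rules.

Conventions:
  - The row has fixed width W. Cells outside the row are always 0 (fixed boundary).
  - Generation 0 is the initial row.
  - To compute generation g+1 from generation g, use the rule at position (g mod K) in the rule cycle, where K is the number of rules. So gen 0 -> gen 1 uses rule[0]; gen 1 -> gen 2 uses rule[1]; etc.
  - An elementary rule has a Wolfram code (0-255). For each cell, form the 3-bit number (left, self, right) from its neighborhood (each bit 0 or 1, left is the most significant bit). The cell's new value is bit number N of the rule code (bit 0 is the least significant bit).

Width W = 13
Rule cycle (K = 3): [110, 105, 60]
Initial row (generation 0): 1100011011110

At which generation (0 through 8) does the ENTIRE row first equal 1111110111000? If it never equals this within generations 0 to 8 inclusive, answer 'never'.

Answer: 4

Derivation:
Gen 0: 1100011011110
Gen 1 (rule 110): 1100111110010
Gen 2 (rule 105): 1100100010000
Gen 3 (rule 60): 1010110011000
Gen 4 (rule 110): 1111110111000
Gen 5 (rule 105): 1000011101011
Gen 6 (rule 60): 1100010011110
Gen 7 (rule 110): 1100110110010
Gen 8 (rule 105): 1100111110000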